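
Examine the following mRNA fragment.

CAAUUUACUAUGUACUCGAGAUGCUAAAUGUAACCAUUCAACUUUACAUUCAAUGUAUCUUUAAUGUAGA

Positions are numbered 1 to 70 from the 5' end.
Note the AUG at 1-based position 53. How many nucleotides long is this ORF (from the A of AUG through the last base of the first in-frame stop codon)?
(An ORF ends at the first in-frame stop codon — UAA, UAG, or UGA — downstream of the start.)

12

Codons from position 53: AUG (53–55), UAU (56–58), CUU (59–61), UAA (62–64).
UAA is the first in-frame stop; ORF spans 53–64, 12 nucleotides.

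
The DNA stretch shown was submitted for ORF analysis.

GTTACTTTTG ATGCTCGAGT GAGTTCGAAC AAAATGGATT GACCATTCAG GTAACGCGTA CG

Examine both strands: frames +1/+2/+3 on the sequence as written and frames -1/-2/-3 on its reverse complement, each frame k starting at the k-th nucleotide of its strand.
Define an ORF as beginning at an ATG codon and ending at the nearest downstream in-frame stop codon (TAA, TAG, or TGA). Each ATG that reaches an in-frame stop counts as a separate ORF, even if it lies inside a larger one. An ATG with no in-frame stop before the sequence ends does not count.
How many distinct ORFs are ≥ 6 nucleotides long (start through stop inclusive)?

Reverse complement (5'→3'): CGTACGCGTTACCTGAATGGTCAATCCATTTTGTTCGAACTCACTCGAGCATCAAAAGTAAC
Frame +1: GTT ACT TTT GAT GCT CGA GTG AGT TCG AAC AAA ATG GAT TGA CCA TTC AGG TAA CGC GTA — ATG at 34, stop TGA at 40 → 9 nt.
Frame +2: TTA CTT TTG ATG CTC GAG TGA GTT CGA ACA AAA TGG ATT GAC CAT TCA GGT AAC GCG TAC — ATG at 11, stop TGA at 20 → 12 nt.
Frame +3: TAC TTT TGA TGC TCG AGT GAG TTC GAA CAA AAT GGA TTG ACC ATT CAG GTA ACG CGT ACG — no ATG→stop ORF.
Frame -1: CGT ACG CGT TAC CTG AAT GGT CAA TCC ATT TTG TTC GAA CTC ACT CGA GCA TCA AAA GTA — no ATG→stop ORF.
Frame -2: GTA CGC GTT ACC TGA ATG GTC AAT CCA TTT TGT TCG AAC TCA CTC GAG CAT CAA AAG TAA — ATG at 17, stop TAA at 59 → 45 nt.
Frame -3: TAC GCG TTA CCT GAA TGG TCA ATC CAT TTT GTT CGA ACT CAC TCG AGC ATC AAA AGT AAC — no ATG→stop ORF.
ORFs ≥ 6 nucleotides: frame +1 34–42 (9 nucleotides), frame +2 11–22 (12 nucleotides), frame -2 17–61 (45 nucleotides). Count = 3.

3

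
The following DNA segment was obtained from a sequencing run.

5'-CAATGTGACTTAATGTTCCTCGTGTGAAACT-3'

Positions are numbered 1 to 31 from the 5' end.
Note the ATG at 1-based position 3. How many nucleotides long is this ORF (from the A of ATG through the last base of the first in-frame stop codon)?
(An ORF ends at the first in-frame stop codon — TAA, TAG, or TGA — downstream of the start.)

Codons from position 3: ATG (3–5), TGA (6–8).
TGA is the first in-frame stop; ORF spans 3–8, 6 nucleotides.

6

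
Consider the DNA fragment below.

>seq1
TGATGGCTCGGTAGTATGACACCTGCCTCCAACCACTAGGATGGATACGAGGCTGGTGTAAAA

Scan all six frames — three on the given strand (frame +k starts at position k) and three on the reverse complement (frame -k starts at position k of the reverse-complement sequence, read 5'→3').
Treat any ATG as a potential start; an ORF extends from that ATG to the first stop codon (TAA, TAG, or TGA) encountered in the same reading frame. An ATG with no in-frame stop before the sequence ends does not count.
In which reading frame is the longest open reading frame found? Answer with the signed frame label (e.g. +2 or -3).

+1

Reverse complement (5'→3'): TTTTACACCAGCCTCGTATCCATCCTAGTGGTTGGAGGCAGGTGTCATACTACCGAGCCATCA
Frame +1: TGA TGG CTC GGT AGT ATG ACA CCT GCC TCC AAC CAC TAG GAT GGA TAC GAG GCT GGT GTA AAA — ATG at 16, stop TAG at 37 → 24 nt.
Frame +2: GAT GGC TCG GTA GTA TGA CAC CTG CCT CCA ACC ACT AGG ATG GAT ACG AGG CTG GTG TAA — ATG at 41, stop TAA at 59 → 21 nt.
Frame +3: ATG GCT CGG TAG TAT GAC ACC TGC CTC CAA CCA CTA GGA TGG ATA CGA GGC TGG TGT AAA — ATG at 3, stop TAG at 12 → 12 nt.
Frame -1: TTT TAC ACC AGC CTC GTA TCC ATC CTA GTG GTT GGA GGC AGG TGT CAT ACT ACC GAG CCA TCA — no ATG→stop ORF.
Frame -2: TTT ACA CCA GCC TCG TAT CCA TCC TAG TGG TTG GAG GCA GGT GTC ATA CTA CCG AGC CAT — no ATG→stop ORF.
Frame -3: TTA CAC CAG CCT CGT ATC CAT CCT AGT GGT TGG AGG CAG GTG TCA TAC TAC CGA GCC ATC — no ATG→stop ORF.
Longest ORF is 24 nt in frame +1 (positions 16–39).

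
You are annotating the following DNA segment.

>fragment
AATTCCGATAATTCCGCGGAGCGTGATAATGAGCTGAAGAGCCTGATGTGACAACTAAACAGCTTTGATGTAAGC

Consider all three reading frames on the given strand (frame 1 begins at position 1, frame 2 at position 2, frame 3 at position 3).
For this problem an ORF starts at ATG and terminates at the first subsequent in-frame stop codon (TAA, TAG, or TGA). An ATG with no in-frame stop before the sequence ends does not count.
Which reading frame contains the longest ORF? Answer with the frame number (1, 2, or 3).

Frame 1: AAT TCC GAT AAT TCC GCG GAG CGT GAT AAT GAG CTG AAG AGC CTG ATG TGA CAA CTA AAC AGC TTT GAT GTA AGC — ATG at 46, stop TGA at 49 → 6 nt.
Frame 2: ATT CCG ATA ATT CCG CGG AGC GTG ATA ATG AGC TGA AGA GCC TGA TGT GAC AAC TAA ACA GCT TTG ATG TAA — ATG at 29, stop TGA at 35 → 9 nt; ATG at 68, stop TAA at 71 → 6 nt.
Frame 3: TTC CGA TAA TTC CGC GGA GCG TGA TAA TGA GCT GAA GAG CCT GAT GTG ACA ACT AAA CAG CTT TGA TGT AAG — no ATG→stop ORF.
Longest ORF is 9 nt in frame 2 (positions 29–37).

2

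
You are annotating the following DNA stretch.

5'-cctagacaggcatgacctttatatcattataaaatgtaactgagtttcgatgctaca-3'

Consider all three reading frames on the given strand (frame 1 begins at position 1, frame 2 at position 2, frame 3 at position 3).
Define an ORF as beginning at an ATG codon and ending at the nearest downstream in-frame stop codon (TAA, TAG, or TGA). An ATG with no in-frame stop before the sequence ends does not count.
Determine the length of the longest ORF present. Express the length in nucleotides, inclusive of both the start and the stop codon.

21

Frame 1: CCT AGA CAG GCA TGA CCT TTA TAT CAT TAT AAA ATG TAA CTG AGT TTC GAT GCT ACA — ATG at 34, stop TAA at 37 → 6 nt.
Frame 2: CTA GAC AGG CAT GAC CTT TAT ATC ATT ATA AAA TGT AAC TGA GTT TCG ATG CTA — no ATG→stop ORF.
Frame 3: TAG ACA GGC ATG ACC TTT ATA TCA TTA TAA AAT GTA ACT GAG TTT CGA TGC TAC — ATG at 12, stop TAA at 30 → 21 nt.
Longest: frame 3, positions 12–32, 21 nt = 7 codons = 6 aa. → 21 nucleotides.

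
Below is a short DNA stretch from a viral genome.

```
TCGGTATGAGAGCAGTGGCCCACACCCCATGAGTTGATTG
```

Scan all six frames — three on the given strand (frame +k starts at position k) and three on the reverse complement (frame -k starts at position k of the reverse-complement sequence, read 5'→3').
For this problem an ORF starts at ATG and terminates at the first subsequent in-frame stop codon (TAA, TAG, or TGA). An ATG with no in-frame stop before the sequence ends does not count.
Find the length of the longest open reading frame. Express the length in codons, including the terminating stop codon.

Reverse complement (5'→3'): CAATCAACTCATGGGGTGTGGGCCACTGCTCTCATACCGA
Frame +1: TCG GTA TGA GAG CAG TGG CCC ACA CCC CAT GAG TTG ATT — no ATG→stop ORF.
Frame +2: CGG TAT GAG AGC AGT GGC CCA CAC CCC ATG AGT TGA TTG — ATG at 29, stop TGA at 35 → 9 nt.
Frame +3: GGT ATG AGA GCA GTG GCC CAC ACC CCA TGA GTT GAT — ATG at 6, stop TGA at 30 → 27 nt.
Frame -1: CAA TCA ACT CAT GGG GTG TGG GCC ACT GCT CTC ATA CCG — no ATG→stop ORF.
Frame -2: AAT CAA CTC ATG GGG TGT GGG CCA CTG CTC TCA TAC CGA — no ATG→stop ORF.
Frame -3: ATC AAC TCA TGG GGT GTG GGC CAC TGC TCT CAT ACC — no ATG→stop ORF.
Longest: frame +3, positions 6–32, 27 nt = 9 codons = 8 aa. → 9 codons.

9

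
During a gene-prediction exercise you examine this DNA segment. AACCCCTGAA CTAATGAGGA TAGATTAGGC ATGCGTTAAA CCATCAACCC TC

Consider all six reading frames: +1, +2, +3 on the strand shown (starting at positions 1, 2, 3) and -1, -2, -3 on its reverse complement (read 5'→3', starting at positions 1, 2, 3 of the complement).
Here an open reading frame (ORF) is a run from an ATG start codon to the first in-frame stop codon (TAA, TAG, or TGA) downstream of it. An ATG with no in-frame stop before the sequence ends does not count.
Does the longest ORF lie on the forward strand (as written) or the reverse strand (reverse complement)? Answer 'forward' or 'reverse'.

Reverse complement (5'→3'): GAGGGTTGATGGTTTAACGCATGCCTAATCTATCCTCATTAGTTCAGGGGTT
Frame +1: AAC CCC TGA ACT AAT GAG GAT AGA TTA GGC ATG CGT TAA ACC ATC AAC CCT — ATG at 31, stop TAA at 37 → 9 nt.
Frame +2: ACC CCT GAA CTA ATG AGG ATA GAT TAG GCA TGC GTT AAA CCA TCA ACC CTC — ATG at 14, stop TAG at 26 → 15 nt.
Frame +3: CCC CTG AAC TAA TGA GGA TAG ATT AGG CAT GCG TTA AAC CAT CAA CCC — no ATG→stop ORF.
Frame -1: GAG GGT TGA TGG TTT AAC GCA TGC CTA ATC TAT CCT CAT TAG TTC AGG GGT — no ATG→stop ORF.
Frame -2: AGG GTT GAT GGT TTA ACG CAT GCC TAA TCT ATC CTC ATT AGT TCA GGG GTT — no ATG→stop ORF.
Frame -3: GGG TTG ATG GTT TAA CGC ATG CCT AAT CTA TCC TCA TTA GTT CAG GGG — ATG at 9, stop TAA at 15 → 9 nt.
Forward-strand max 15 nt; reverse-strand max 9 nt. The forward strand has the longer ORF.

forward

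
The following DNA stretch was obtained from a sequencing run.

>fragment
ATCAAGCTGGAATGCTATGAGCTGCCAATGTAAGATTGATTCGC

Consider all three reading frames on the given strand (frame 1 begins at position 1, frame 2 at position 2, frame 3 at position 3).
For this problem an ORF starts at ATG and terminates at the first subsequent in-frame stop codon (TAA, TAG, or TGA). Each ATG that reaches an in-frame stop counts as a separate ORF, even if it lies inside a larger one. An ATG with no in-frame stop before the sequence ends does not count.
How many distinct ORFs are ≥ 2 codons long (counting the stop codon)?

2

Frame 1: ATC AAG CTG GAA TGC TAT GAG CTG CCA ATG TAA GAT TGA TTC — ATG at 28, stop TAA at 31 → 6 nt.
Frame 2: TCA AGC TGG AAT GCT ATG AGC TGC CAA TGT AAG ATT GAT TCG — no ATG→stop ORF.
Frame 3: CAA GCT GGA ATG CTA TGA GCT GCC AAT GTA AGA TTG ATT CGC — ATG at 12, stop TGA at 18 → 9 nt.
ORFs ≥ 2 codons: frame 1 28–33 (2 codons), frame 3 12–20 (3 codons). Count = 2.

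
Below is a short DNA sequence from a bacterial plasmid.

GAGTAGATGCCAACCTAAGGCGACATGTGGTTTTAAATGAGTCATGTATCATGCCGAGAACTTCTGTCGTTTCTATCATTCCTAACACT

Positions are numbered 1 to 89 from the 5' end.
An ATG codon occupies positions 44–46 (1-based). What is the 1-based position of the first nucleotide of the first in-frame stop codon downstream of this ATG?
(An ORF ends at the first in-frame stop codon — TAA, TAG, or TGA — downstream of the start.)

83

Codons from position 44: ATG (44–46), TAT (47–49), CAT (50–52), GCC (53–55), GAG (56–58), AAC (59–61), TTC (62–64), TGT (65–67), CGT (68–70), TTC (71–73), TAT (74–76), CAT (77–79), TCC (80–82), TAA (83–85).
TAA is a stop codon; it begins at position 83.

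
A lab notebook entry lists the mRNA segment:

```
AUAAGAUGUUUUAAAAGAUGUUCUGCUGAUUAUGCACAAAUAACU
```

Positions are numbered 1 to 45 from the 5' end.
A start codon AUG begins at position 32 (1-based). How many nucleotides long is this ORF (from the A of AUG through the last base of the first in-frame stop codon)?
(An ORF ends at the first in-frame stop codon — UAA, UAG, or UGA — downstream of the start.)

Codons from position 32: AUG (32–34), CAC (35–37), AAA (38–40), UAA (41–43).
UAA is the first in-frame stop; ORF spans 32–43, 12 nucleotides.

12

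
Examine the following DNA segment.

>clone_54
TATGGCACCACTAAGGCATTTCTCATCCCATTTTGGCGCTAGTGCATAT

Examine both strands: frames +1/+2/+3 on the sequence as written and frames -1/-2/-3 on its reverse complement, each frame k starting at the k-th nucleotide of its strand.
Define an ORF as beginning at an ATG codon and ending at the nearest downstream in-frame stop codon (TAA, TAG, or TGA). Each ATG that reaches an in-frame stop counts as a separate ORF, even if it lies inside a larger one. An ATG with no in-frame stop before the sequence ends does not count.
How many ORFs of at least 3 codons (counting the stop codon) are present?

3

Reverse complement (5'→3'): ATATGCACTAGCGCCAAAATGGGATGAGAAATGCCTTAGTGGTGCCATA
Frame +1: TAT GGC ACC ACT AAG GCA TTT CTC ATC CCA TTT TGG CGC TAG TGC ATA — no ATG→stop ORF.
Frame +2: ATG GCA CCA CTA AGG CAT TTC TCA TCC CAT TTT GGC GCT AGT GCA TAT — no ATG→stop ORF.
Frame +3: TGG CAC CAC TAA GGC ATT TCT CAT CCC ATT TTG GCG CTA GTG CAT — no ATG→stop ORF.
Frame -1: ATA TGC ACT AGC GCC AAA ATG GGA TGA GAA ATG CCT TAG TGG TGC CAT — ATG at 19, stop TGA at 25 → 9 nt; ATG at 31, stop TAG at 37 → 9 nt.
Frame -2: TAT GCA CTA GCG CCA AAA TGG GAT GAG AAA TGC CTT AGT GGT GCC ATA — no ATG→stop ORF.
Frame -3: ATG CAC TAG CGC CAA AAT GGG ATG AGA AAT GCC TTA GTG GTG CCA — ATG at 3, stop TAG at 9 → 9 nt.
ORFs ≥ 3 codons: frame -1 19–27 (3 codons), frame -1 31–39 (3 codons), frame -3 3–11 (3 codons). Count = 3.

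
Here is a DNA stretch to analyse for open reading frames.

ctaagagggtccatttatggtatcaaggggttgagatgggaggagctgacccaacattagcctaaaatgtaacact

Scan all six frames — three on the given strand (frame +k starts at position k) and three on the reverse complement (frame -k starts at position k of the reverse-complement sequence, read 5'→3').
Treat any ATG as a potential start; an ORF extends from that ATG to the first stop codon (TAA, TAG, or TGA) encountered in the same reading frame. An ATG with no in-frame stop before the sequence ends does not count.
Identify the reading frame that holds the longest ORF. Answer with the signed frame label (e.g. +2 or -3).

-2

Reverse complement (5'→3'): AGTGTTACATTTTAGGCTAATGTTGGGTCAGCTCCTCCCATCTCAACCCCTTGATACCATAAATGGACCCTCTTAG
Frame +1: CTA AGA GGG TCC ATT TAT GGT ATC AAG GGG TTG AGA TGG GAG GAG CTG ACC CAA CAT TAG CCT AAA ATG TAA CAC — ATG at 67, stop TAA at 70 → 6 nt.
Frame +2: TAA GAG GGT CCA TTT ATG GTA TCA AGG GGT TGA GAT GGG AGG AGC TGA CCC AAC ATT AGC CTA AAA TGT AAC ACT — ATG at 17, stop TGA at 32 → 18 nt.
Frame +3: AAG AGG GTC CAT TTA TGG TAT CAA GGG GTT GAG ATG GGA GGA GCT GAC CCA ACA TTA GCC TAA AAT GTA ACA — ATG at 36, stop TAA at 63 → 30 nt.
Frame -1: AGT GTT ACA TTT TAG GCT AAT GTT GGG TCA GCT CCT CCC ATC TCA ACC CCT TGA TAC CAT AAA TGG ACC CTC TTA — no ATG→stop ORF.
Frame -2: GTG TTA CAT TTT AGG CTA ATG TTG GGT CAG CTC CTC CCA TCT CAA CCC CTT GAT ACC ATA AAT GGA CCC TCT TAG — ATG at 20, stop TAG at 74 → 57 nt.
Frame -3: TGT TAC ATT TTA GGC TAA TGT TGG GTC AGC TCC TCC CAT CTC AAC CCC TTG ATA CCA TAA ATG GAC CCT CTT — no ATG→stop ORF.
Longest ORF is 57 nt in frame -2 (positions 20–76).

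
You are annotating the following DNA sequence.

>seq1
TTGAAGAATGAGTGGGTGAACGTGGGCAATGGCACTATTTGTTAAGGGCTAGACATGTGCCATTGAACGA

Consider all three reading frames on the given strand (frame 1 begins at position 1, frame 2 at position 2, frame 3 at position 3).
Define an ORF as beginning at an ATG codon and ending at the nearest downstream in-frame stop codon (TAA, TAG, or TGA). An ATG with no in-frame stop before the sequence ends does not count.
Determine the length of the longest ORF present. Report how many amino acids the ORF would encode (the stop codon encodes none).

Frame 1: TTG AAG AAT GAG TGG GTG AAC GTG GGC AAT GGC ACT ATT TGT TAA GGG CTA GAC ATG TGC CAT TGA ACG — ATG at 55, stop TGA at 64 → 12 nt.
Frame 2: TGA AGA ATG AGT GGG TGA ACG TGG GCA ATG GCA CTA TTT GTT AAG GGC TAG ACA TGT GCC ATT GAA CGA — ATG at 8, stop TGA at 17 → 12 nt; ATG at 29, stop TAG at 50 → 24 nt.
Frame 3: GAA GAA TGA GTG GGT GAA CGT GGG CAA TGG CAC TAT TTG TTA AGG GCT AGA CAT GTG CCA TTG AAC — no ATG→stop ORF.
Longest: frame 2, positions 29–52, 24 nt = 8 codons = 7 aa. → 7 amino acids.

7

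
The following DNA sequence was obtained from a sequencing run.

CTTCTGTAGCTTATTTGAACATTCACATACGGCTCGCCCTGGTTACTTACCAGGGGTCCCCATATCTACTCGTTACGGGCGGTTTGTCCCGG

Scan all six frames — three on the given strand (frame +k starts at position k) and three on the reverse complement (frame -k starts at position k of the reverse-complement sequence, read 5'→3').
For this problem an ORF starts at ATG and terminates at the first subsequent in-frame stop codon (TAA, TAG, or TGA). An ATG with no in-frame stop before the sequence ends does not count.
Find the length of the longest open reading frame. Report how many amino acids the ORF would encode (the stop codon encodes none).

6

Reverse complement (5'→3'): CCGGGACAAACCGCCCGTAACGAGTAGATATGGGGACCCCTGGTAAGTAACCAGGGCGAGCCGTATGTGAATGTTCAAATAAGCTACAGAAG
Frame +1: CTT CTG TAG CTT ATT TGA ACA TTC ACA TAC GGC TCG CCC TGG TTA CTT ACC AGG GGT CCC CAT ATC TAC TCG TTA CGG GCG GTT TGT CCC — no ATG→stop ORF.
Frame +2: TTC TGT AGC TTA TTT GAA CAT TCA CAT ACG GCT CGC CCT GGT TAC TTA CCA GGG GTC CCC ATA TCT ACT CGT TAC GGG CGG TTT GTC CCG — no ATG→stop ORF.
Frame +3: TCT GTA GCT TAT TTG AAC ATT CAC ATA CGG CTC GCC CTG GTT ACT TAC CAG GGG TCC CCA TAT CTA CTC GTT ACG GGC GGT TTG TCC CGG — no ATG→stop ORF.
Frame -1: CCG GGA CAA ACC GCC CGT AAC GAG TAG ATA TGG GGA CCC CTG GTA AGT AAC CAG GGC GAG CCG TAT GTG AAT GTT CAA ATA AGC TAC AGA — no ATG→stop ORF.
Frame -2: CGG GAC AAA CCG CCC GTA ACG AGT AGA TAT GGG GAC CCC TGG TAA GTA ACC AGG GCG AGC CGT ATG TGA ATG TTC AAA TAA GCT ACA GAA — ATG at 65, stop TGA at 68 → 6 nt; ATG at 71, stop TAA at 80 → 12 nt.
Frame -3: GGG ACA AAC CGC CCG TAA CGA GTA GAT ATG GGG ACC CCT GGT AAG TAA CCA GGG CGA GCC GTA TGT GAA TGT TCA AAT AAG CTA CAG AAG — ATG at 30, stop TAA at 48 → 21 nt.
Longest: frame -3, positions 30–50, 21 nt = 7 codons = 6 aa. → 6 amino acids.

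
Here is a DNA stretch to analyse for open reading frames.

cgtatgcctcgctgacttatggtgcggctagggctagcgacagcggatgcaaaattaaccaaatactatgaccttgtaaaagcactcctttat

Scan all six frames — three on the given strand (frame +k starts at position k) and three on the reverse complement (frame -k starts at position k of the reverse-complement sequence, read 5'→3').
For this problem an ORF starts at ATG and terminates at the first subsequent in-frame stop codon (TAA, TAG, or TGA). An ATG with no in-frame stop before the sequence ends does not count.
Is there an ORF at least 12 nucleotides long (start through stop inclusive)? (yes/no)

yes

Reverse complement (5'→3'): ATAAAGGAGTGCTTTTACAAGGTCATAGTATTTGGTTAATTTTGCATCCGCTGTCGCTAGCCCTAGCCGCACCATAAGTCAGCGAGGCATACG
Frame +1: CGT ATG CCT CGC TGA CTT ATG GTG CGG CTA GGG CTA GCG ACA GCG GAT GCA AAA TTA ACC AAA TAC TAT GAC CTT GTA AAA GCA CTC CTT TAT — ATG at 4, stop TGA at 13 → 12 nt.
Frame +2: GTA TGC CTC GCT GAC TTA TGG TGC GGC TAG GGC TAG CGA CAG CGG ATG CAA AAT TAA CCA AAT ACT ATG ACC TTG TAA AAG CAC TCC TTT — ATG at 47, stop TAA at 56 → 12 nt; ATG at 68, stop TAA at 77 → 12 nt.
Frame +3: TAT GCC TCG CTG ACT TAT GGT GCG GCT AGG GCT AGC GAC AGC GGA TGC AAA ATT AAC CAA ATA CTA TGA CCT TGT AAA AGC ACT CCT TTA — no ATG→stop ORF.
Frame -1: ATA AAG GAG TGC TTT TAC AAG GTC ATA GTA TTT GGT TAA TTT TGC ATC CGC TGT CGC TAG CCC TAG CCG CAC CAT AAG TCA GCG AGG CAT ACG — no ATG→stop ORF.
Frame -2: TAA AGG AGT GCT TTT ACA AGG TCA TAG TAT TTG GTT AAT TTT GCA TCC GCT GTC GCT AGC CCT AGC CGC ACC ATA AGT CAG CGA GGC ATA — no ATG→stop ORF.
Frame -3: AAA GGA GTG CTT TTA CAA GGT CAT AGT ATT TGG TTA ATT TTG CAT CCG CTG TCG CTA GCC CTA GCC GCA CCA TAA GTC AGC GAG GCA TAC — no ATG→stop ORF.
Frame +1 has an ORF of 12 nucleotides (positions 4–15) ≥ 12, so yes.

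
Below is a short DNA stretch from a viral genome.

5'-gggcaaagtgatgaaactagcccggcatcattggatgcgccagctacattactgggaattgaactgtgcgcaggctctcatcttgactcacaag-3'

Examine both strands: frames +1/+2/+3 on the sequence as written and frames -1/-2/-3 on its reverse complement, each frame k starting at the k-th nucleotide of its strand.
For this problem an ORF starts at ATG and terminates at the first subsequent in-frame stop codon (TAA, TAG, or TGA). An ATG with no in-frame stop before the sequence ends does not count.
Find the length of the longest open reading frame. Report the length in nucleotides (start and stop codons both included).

Reverse complement (5'→3'): CTTGTGAGTCAAGATGAGAGCCTGCGCACAGTTCAATTCCCAGTAATGTAGCTGGCGCATCCAATGATGCCGGGCTAGTTTCATCACTTTGCCC
Frame +1: GGG CAA AGT GAT GAA ACT AGC CCG GCA TCA TTG GAT GCG CCA GCT ACA TTA CTG GGA ATT GAA CTG TGC GCA GGC TCT CAT CTT GAC TCA CAA — no ATG→stop ORF.
Frame +2: GGC AAA GTG ATG AAA CTA GCC CGG CAT CAT TGG ATG CGC CAG CTA CAT TAC TGG GAA TTG AAC TGT GCG CAG GCT CTC ATC TTG ACT CAC AAG — no ATG→stop ORF.
Frame +3: GCA AAG TGA TGA AAC TAG CCC GGC ATC ATT GGA TGC GCC AGC TAC ATT ACT GGG AAT TGA ACT GTG CGC AGG CTC TCA TCT TGA CTC ACA — no ATG→stop ORF.
Frame -1: CTT GTG AGT CAA GAT GAG AGC CTG CGC ACA GTT CAA TTC CCA GTA ATG TAG CTG GCG CAT CCA ATG ATG CCG GGC TAG TTT CAT CAC TTT GCC — ATG at 46, stop TAG at 49 → 6 nt; ATG at 64, stop TAG at 76 → 15 nt; ATG at 67, stop TAG at 76 → 12 nt.
Frame -2: TTG TGA GTC AAG ATG AGA GCC TGC GCA CAG TTC AAT TCC CAG TAA TGT AGC TGG CGC ATC CAA TGA TGC CGG GCT AGT TTC ATC ACT TTG CCC — ATG at 14, stop TAA at 44 → 33 nt.
Frame -3: TGT GAG TCA AGA TGA GAG CCT GCG CAC AGT TCA ATT CCC AGT AAT GTA GCT GGC GCA TCC AAT GAT GCC GGG CTA GTT TCA TCA CTT TGC — no ATG→stop ORF.
Longest: frame -2, positions 14–46, 33 nt = 11 codons = 10 aa. → 33 nucleotides.

33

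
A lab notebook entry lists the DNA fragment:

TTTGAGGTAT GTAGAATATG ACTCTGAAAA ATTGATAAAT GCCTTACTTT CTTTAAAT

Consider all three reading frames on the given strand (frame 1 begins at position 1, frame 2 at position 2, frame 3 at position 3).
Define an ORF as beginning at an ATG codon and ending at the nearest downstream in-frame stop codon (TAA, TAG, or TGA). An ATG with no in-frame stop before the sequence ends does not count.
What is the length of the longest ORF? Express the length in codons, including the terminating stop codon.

Frame 1: TTT GAG GTA TGT AGA ATA TGA CTC TGA AAA ATT GAT AAA TGC CTT ACT TTC TTT AAA — no ATG→stop ORF.
Frame 2: TTG AGG TAT GTA GAA TAT GAC TCT GAA AAA TTG ATA AAT GCC TTA CTT TCT TTA AAT — no ATG→stop ORF.
Frame 3: TGA GGT ATG TAG AAT ATG ACT CTG AAA AAT TGA TAA ATG CCT TAC TTT CTT TAA — ATG at 9, stop TAG at 12 → 6 nt; ATG at 18, stop TGA at 33 → 18 nt; ATG at 39, stop TAA at 54 → 18 nt.
Longest: frame 3, positions 18–35, 18 nt = 6 codons = 5 aa. → 6 codons.

6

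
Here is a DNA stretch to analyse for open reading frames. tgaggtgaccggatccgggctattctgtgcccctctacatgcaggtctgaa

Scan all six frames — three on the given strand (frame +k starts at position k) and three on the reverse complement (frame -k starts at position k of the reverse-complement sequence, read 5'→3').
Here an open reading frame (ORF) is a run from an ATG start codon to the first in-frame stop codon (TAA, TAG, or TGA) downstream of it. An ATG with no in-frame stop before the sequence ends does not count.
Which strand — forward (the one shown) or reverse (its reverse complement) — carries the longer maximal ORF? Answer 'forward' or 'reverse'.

forward

Reverse complement (5'→3'): TTCAGACCTGCATGTAGAGGGGCACAGAATAGCCCGGATCCGGTCACCTCA
Frame +1: TGA GGT GAC CGG ATC CGG GCT ATT CTG TGC CCC TCT ACA TGC AGG TCT GAA — no ATG→stop ORF.
Frame +2: GAG GTG ACC GGA TCC GGG CTA TTC TGT GCC CCT CTA CAT GCA GGT CTG — no ATG→stop ORF.
Frame +3: AGG TGA CCG GAT CCG GGC TAT TCT GTG CCC CTC TAC ATG CAG GTC TGA — ATG at 39, stop TGA at 48 → 12 nt.
Frame -1: TTC AGA CCT GCA TGT AGA GGG GCA CAG AAT AGC CCG GAT CCG GTC ACC TCA — no ATG→stop ORF.
Frame -2: TCA GAC CTG CAT GTA GAG GGG CAC AGA ATA GCC CGG ATC CGG TCA CCT — no ATG→stop ORF.
Frame -3: CAG ACC TGC ATG TAG AGG GGC ACA GAA TAG CCC GGA TCC GGT CAC CTC — ATG at 12, stop TAG at 15 → 6 nt.
Forward-strand max 12 nt; reverse-strand max 6 nt. The forward strand has the longer ORF.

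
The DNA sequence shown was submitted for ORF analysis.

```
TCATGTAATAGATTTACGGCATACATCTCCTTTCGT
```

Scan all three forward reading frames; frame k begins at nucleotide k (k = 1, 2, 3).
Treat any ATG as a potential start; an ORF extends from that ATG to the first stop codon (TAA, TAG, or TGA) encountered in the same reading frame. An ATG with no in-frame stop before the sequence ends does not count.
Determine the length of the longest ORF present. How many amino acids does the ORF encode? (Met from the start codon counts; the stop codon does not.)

Frame 1: TCA TGT AAT AGA TTT ACG GCA TAC ATC TCC TTT CGT — no ATG→stop ORF.
Frame 2: CAT GTA ATA GAT TTA CGG CAT ACA TCT CCT TTC — no ATG→stop ORF.
Frame 3: ATG TAA TAG ATT TAC GGC ATA CAT CTC CTT TCG — ATG at 3, stop TAA at 6 → 6 nt.
Longest: frame 3, positions 3–8, 6 nt = 2 codons = 1 aa. → 1 amino acids.

1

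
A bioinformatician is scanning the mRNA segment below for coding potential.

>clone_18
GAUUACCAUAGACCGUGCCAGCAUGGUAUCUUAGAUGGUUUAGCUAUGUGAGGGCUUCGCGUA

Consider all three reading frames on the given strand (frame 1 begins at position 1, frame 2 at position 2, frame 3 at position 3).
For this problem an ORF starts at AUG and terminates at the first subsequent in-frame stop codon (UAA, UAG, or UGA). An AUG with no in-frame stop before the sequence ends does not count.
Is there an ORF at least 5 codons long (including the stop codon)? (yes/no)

no

Frame 1: GAU UAC CAU AGA CCG UGC CAG CAU GGU AUC UUA GAU GGU UUA GCU AUG UGA GGG CUU CGC GUA — AUG at 46, stop UGA at 49 → 6 nt.
Frame 2: AUU ACC AUA GAC CGU GCC AGC AUG GUA UCU UAG AUG GUU UAG CUA UGU GAG GGC UUC GCG — AUG at 23, stop UAG at 32 → 12 nt; AUG at 35, stop UAG at 41 → 9 nt.
Frame 3: UUA CCA UAG ACC GUG CCA GCA UGG UAU CUU AGA UGG UUU AGC UAU GUG AGG GCU UCG CGU — no AUG→stop ORF.
Largest ORF found is 4 codons < 5, so no.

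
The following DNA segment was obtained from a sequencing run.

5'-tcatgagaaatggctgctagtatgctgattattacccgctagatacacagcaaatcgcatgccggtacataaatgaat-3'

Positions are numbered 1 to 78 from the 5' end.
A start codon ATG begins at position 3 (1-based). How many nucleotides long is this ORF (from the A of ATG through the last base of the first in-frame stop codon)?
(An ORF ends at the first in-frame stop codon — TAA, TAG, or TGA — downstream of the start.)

Codons from position 3: ATG (3–5), AGA (6–8), AAT (9–11), GGC (12–14), TGC (15–17), TAG (18–20).
TAG is the first in-frame stop; ORF spans 3–20, 18 nucleotides.

18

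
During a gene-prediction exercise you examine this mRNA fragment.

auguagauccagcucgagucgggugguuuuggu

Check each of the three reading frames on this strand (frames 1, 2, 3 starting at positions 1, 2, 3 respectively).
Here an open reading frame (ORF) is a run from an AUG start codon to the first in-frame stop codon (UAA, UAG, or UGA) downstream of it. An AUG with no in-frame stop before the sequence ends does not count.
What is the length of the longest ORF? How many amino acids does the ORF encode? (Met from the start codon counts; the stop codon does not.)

Frame 1: AUG UAG AUC CAG CUC GAG UCG GGU GGU UUU GGU — AUG at 1, stop UAG at 4 → 6 nt.
Frame 2: UGU AGA UCC AGC UCG AGU CGG GUG GUU UUG — no AUG→stop ORF.
Frame 3: GUA GAU CCA GCU CGA GUC GGG UGG UUU UGG — no AUG→stop ORF.
Longest: frame 1, positions 1–6, 6 nt = 2 codons = 1 aa. → 1 amino acids.

1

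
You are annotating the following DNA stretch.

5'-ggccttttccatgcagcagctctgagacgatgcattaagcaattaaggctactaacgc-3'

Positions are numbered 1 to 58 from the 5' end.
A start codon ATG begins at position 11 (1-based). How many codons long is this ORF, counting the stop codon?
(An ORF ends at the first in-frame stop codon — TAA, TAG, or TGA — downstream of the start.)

Codons from position 11: ATG (11–13), CAG (14–16), CAG (17–19), CTC (20–22), TGA (23–25).
TGA is the first in-frame stop; that's 5 codons including the stop.

5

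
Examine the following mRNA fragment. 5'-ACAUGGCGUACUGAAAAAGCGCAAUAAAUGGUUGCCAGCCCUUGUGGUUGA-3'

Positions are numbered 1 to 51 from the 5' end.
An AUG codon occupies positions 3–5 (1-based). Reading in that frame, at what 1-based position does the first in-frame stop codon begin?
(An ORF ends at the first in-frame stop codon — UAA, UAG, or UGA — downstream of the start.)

Codons from position 3: AUG (3–5), GCG (6–8), UAC (9–11), UGA (12–14).
UGA is a stop codon; it begins at position 12.

12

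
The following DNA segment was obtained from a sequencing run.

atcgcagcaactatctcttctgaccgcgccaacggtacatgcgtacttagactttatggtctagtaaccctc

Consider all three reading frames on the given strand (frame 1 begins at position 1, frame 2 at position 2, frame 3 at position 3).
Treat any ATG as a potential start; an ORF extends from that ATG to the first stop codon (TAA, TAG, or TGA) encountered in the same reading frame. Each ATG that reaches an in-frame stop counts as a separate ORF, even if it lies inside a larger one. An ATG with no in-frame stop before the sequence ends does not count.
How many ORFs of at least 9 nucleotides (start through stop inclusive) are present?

2

Frame 1: ATC GCA GCA ACT ATC TCT TCT GAC CGC GCC AAC GGT ACA TGC GTA CTT AGA CTT TAT GGT CTA GTA ACC CTC — no ATG→stop ORF.
Frame 2: TCG CAG CAA CTA TCT CTT CTG ACC GCG CCA ACG GTA CAT GCG TAC TTA GAC TTT ATG GTC TAG TAA CCC — ATG at 56, stop TAG at 62 → 9 nt.
Frame 3: CGC AGC AAC TAT CTC TTC TGA CCG CGC CAA CGG TAC ATG CGT ACT TAG ACT TTA TGG TCT AGT AAC CCT — ATG at 39, stop TAG at 48 → 12 nt.
ORFs ≥ 9 nucleotides: frame 2 56–64 (9 nucleotides), frame 3 39–50 (12 nucleotides). Count = 2.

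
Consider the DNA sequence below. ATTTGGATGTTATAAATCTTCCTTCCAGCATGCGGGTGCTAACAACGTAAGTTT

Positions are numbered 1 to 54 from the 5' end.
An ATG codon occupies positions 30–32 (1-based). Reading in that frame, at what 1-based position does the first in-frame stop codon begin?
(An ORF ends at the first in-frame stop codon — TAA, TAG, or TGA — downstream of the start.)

Codons from position 30: ATG (30–32), CGG (33–35), GTG (36–38), CTA (39–41), ACA (42–44), ACG (45–47), TAA (48–50).
TAA is a stop codon; it begins at position 48.

48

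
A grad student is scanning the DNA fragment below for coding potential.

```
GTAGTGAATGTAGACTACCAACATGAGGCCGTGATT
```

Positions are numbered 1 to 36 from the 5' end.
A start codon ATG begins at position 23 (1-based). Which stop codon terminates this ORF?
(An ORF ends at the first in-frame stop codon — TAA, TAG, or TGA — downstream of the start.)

Codons from position 23: ATG (23–25), AGG (26–28), CCG (29–31), TGA (32–34).
The first in-frame stop codon is TGA.

TGA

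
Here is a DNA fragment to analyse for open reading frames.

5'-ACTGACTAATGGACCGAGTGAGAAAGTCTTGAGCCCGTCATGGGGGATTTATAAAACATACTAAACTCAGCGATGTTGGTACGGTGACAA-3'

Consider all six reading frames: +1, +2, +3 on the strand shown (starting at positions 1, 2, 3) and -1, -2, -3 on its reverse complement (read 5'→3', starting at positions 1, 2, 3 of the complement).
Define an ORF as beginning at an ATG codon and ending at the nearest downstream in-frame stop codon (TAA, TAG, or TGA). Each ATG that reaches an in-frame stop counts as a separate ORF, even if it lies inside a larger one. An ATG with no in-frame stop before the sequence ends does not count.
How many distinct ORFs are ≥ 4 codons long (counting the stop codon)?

Reverse complement (5'→3'): TTGTCACCGTACCAACATCGCTGAGTTTAGTATGTTTTATAAATCCCCCATGACGGGCTCAAGACTTTCTCACTCGGTCCATTAGTCAGT
Frame +1: ACT GAC TAA TGG ACC GAG TGA GAA AGT CTT GAG CCC GTC ATG GGG GAT TTA TAA AAC ATA CTA AAC TCA GCG ATG TTG GTA CGG TGA CAA — ATG at 40, stop TAA at 52 → 15 nt; ATG at 73, stop TGA at 85 → 15 nt.
Frame +2: CTG ACT AAT GGA CCG AGT GAG AAA GTC TTG AGC CCG TCA TGG GGG ATT TAT AAA ACA TAC TAA ACT CAG CGA TGT TGG TAC GGT GAC — no ATG→stop ORF.
Frame +3: TGA CTA ATG GAC CGA GTG AGA AAG TCT TGA GCC CGT CAT GGG GGA TTT ATA AAA CAT ACT AAA CTC AGC GAT GTT GGT ACG GTG ACA — ATG at 9, stop TGA at 30 → 24 nt.
Frame -1: TTG TCA CCG TAC CAA CAT CGC TGA GTT TAG TAT GTT TTA TAA ATC CCC CAT GAC GGG CTC AAG ACT TTC TCA CTC GGT CCA TTA GTC AGT — no ATG→stop ORF.
Frame -2: TGT CAC CGT ACC AAC ATC GCT GAG TTT AGT ATG TTT TAT AAA TCC CCC ATG ACG GGC TCA AGA CTT TCT CAC TCG GTC CAT TAG TCA — ATG at 32, stop TAG at 83 → 54 nt; ATG at 50, stop TAG at 83 → 36 nt.
Frame -3: GTC ACC GTA CCA ACA TCG CTG AGT TTA GTA TGT TTT ATA AAT CCC CCA TGA CGG GCT CAA GAC TTT CTC ACT CGG TCC ATT AGT CAG — no ATG→stop ORF.
ORFs ≥ 4 codons: frame +1 40–54 (5 codons), frame +1 73–87 (5 codons), frame +3 9–32 (8 codons), frame -2 32–85 (18 codons), frame -2 50–85 (12 codons). Count = 5.

5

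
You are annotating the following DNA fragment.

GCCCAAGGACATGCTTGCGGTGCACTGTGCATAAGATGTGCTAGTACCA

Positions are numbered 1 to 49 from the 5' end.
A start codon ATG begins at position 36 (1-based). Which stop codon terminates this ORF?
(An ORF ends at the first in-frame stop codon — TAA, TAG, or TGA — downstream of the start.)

TAG

Codons from position 36: ATG (36–38), TGC (39–41), TAG (42–44).
The first in-frame stop codon is TAG.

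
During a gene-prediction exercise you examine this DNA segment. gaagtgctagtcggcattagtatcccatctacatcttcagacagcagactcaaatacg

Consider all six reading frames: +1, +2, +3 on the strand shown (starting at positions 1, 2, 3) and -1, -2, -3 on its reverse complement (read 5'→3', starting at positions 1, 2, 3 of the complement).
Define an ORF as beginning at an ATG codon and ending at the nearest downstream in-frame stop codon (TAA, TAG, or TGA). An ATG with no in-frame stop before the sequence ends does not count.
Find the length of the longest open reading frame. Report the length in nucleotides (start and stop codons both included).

Reverse complement (5'→3'): CGTATTTGAGTCTGCTGTCTGAAGATGTAGATGGGATACTAATGCCGACTAGCACTTC
Frame +1: GAA GTG CTA GTC GGC ATT AGT ATC CCA TCT ACA TCT TCA GAC AGC AGA CTC AAA TAC — no ATG→stop ORF.
Frame +2: AAG TGC TAG TCG GCA TTA GTA TCC CAT CTA CAT CTT CAG ACA GCA GAC TCA AAT ACG — no ATG→stop ORF.
Frame +3: AGT GCT AGT CGG CAT TAG TAT CCC ATC TAC ATC TTC AGA CAG CAG ACT CAA ATA — no ATG→stop ORF.
Frame -1: CGT ATT TGA GTC TGC TGT CTG AAG ATG TAG ATG GGA TAC TAA TGC CGA CTA GCA CTT — ATG at 25, stop TAG at 28 → 6 nt; ATG at 31, stop TAA at 40 → 12 nt.
Frame -2: GTA TTT GAG TCT GCT GTC TGA AGA TGT AGA TGG GAT ACT AAT GCC GAC TAG CAC TTC — no ATG→stop ORF.
Frame -3: TAT TTG AGT CTG CTG TCT GAA GAT GTA GAT GGG ATA CTA ATG CCG ACT AGC ACT — no ATG→stop ORF.
Longest: frame -1, positions 31–42, 12 nt = 4 codons = 3 aa. → 12 nucleotides.

12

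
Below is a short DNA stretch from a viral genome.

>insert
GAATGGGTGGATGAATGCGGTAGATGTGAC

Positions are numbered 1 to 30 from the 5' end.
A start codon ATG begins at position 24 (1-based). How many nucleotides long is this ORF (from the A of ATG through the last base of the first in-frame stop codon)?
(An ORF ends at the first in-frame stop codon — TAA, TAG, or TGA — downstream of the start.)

Codons from position 24: ATG (24–26), TGA (27–29).
TGA is the first in-frame stop; ORF spans 24–29, 6 nucleotides.

6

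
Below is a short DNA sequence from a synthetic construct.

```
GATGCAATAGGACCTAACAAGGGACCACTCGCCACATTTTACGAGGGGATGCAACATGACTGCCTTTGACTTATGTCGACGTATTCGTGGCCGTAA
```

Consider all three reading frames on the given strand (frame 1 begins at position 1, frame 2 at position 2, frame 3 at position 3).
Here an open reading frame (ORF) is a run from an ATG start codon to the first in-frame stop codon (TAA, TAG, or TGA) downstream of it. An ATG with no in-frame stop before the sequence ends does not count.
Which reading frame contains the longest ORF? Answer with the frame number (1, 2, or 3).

Frame 1: GAT GCA ATA GGA CCT AAC AAG GGA CCA CTC GCC ACA TTT TAC GAG GGG ATG CAA CAT GAC TGC CTT TGA CTT ATG TCG ACG TAT TCG TGG CCG TAA — ATG at 49, stop TGA at 67 → 21 nt; ATG at 73, stop TAA at 94 → 24 nt.
Frame 2: ATG CAA TAG GAC CTA ACA AGG GAC CAC TCG CCA CAT TTT ACG AGG GGA TGC AAC ATG ACT GCC TTT GAC TTA TGT CGA CGT ATT CGT GGC CGT — ATG at 2, stop TAG at 8 → 9 nt.
Frame 3: TGC AAT AGG ACC TAA CAA GGG ACC ACT CGC CAC ATT TTA CGA GGG GAT GCA ACA TGA CTG CCT TTG ACT TAT GTC GAC GTA TTC GTG GCC GTA — no ATG→stop ORF.
Longest ORF is 24 nt in frame 1 (positions 73–96).

1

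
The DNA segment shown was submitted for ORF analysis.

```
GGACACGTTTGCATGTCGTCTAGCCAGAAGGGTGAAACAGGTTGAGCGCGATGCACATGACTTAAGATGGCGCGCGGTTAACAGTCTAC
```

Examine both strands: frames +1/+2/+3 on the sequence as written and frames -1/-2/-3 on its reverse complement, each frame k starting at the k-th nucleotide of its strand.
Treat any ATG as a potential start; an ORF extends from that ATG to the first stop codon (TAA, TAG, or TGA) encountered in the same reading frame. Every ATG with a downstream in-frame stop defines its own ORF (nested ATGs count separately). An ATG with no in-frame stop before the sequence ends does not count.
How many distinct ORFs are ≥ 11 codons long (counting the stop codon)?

2

Reverse complement (5'→3'): GTAGACTGTTAACCGCGCGCCATCTTAAGTCATGTGCATCGCGCTCAACCTGTTTCACCCTTCTGGCTAGACGACATGCAAACGTGTCC
Frame +1: GGA CAC GTT TGC ATG TCG TCT AGC CAG AAG GGT GAA ACA GGT TGA GCG CGA TGC ACA TGA CTT AAG ATG GCG CGC GGT TAA CAG TCT — ATG at 13, stop TGA at 43 → 33 nt; ATG at 67, stop TAA at 79 → 15 nt.
Frame +2: GAC ACG TTT GCA TGT CGT CTA GCC AGA AGG GTG AAA CAG GTT GAG CGC GAT GCA CAT GAC TTA AGA TGG CGC GCG GTT AAC AGT CTA — no ATG→stop ORF.
Frame +3: ACA CGT TTG CAT GTC GTC TAG CCA GAA GGG TGA AAC AGG TTG AGC GCG ATG CAC ATG ACT TAA GAT GGC GCG CGG TTA ACA GTC TAC — ATG at 51, stop TAA at 63 → 15 nt; ATG at 57, stop TAA at 63 → 9 nt.
Frame -1: GTA GAC TGT TAA CCG CGC GCC ATC TTA AGT CAT GTG CAT CGC GCT CAA CCT GTT TCA CCC TTC TGG CTA GAC GAC ATG CAA ACG TGT — no ATG→stop ORF.
Frame -2: TAG ACT GTT AAC CGC GCG CCA TCT TAA GTC ATG TGC ATC GCG CTC AAC CTG TTT CAC CCT TCT GGC TAG ACG ACA TGC AAA CGT GTC — ATG at 32, stop TAG at 68 → 39 nt.
Frame -3: AGA CTG TTA ACC GCG CGC CAT CTT AAG TCA TGT GCA TCG CGC TCA ACC TGT TTC ACC CTT CTG GCT AGA CGA CAT GCA AAC GTG TCC — no ATG→stop ORF.
ORFs ≥ 11 codons: frame +1 13–45 (11 codons), frame -2 32–70 (13 codons). Count = 2.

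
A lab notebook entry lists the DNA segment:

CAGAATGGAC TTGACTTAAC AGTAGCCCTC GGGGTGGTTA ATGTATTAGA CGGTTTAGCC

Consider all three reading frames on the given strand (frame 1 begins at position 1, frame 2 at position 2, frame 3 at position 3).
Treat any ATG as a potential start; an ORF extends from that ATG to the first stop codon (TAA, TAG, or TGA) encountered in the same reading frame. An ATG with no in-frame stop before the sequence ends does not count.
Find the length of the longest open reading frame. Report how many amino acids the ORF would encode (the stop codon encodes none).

4

Frame 1: CAG AAT GGA CTT GAC TTA ACA GTA GCC CTC GGG GTG GTT AAT GTA TTA GAC GGT TTA GCC — no ATG→stop ORF.
Frame 2: AGA ATG GAC TTG ACT TAA CAG TAG CCC TCG GGG TGG TTA ATG TAT TAG ACG GTT TAG — ATG at 5, stop TAA at 17 → 15 nt; ATG at 41, stop TAG at 47 → 9 nt.
Frame 3: GAA TGG ACT TGA CTT AAC AGT AGC CCT CGG GGT GGT TAA TGT ATT AGA CGG TTT AGC — no ATG→stop ORF.
Longest: frame 2, positions 5–19, 15 nt = 5 codons = 4 aa. → 4 amino acids.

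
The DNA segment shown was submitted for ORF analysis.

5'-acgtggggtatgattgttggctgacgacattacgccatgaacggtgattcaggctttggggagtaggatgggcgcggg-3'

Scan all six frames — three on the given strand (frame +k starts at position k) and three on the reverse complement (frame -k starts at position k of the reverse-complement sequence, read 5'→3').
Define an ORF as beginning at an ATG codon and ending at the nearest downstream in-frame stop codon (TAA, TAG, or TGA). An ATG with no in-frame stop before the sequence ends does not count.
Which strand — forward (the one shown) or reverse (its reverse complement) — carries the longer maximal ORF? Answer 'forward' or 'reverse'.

Reverse complement (5'→3'): CCCGCGCCCATCCTACTCCCCAAAGCCTGAATCACCGTTCATGGCGTAATGTCGTCAGCCAACAATCATACCCCACGT
Frame +1: ACG TGG GGT ATG ATT GTT GGC TGA CGA CAT TAC GCC ATG AAC GGT GAT TCA GGC TTT GGG GAG TAG GAT GGG CGC GGG — ATG at 10, stop TGA at 22 → 15 nt; ATG at 37, stop TAG at 64 → 30 nt.
Frame +2: CGT GGG GTA TGA TTG TTG GCT GAC GAC ATT ACG CCA TGA ACG GTG ATT CAG GCT TTG GGG AGT AGG ATG GGC GCG — no ATG→stop ORF.
Frame +3: GTG GGG TAT GAT TGT TGG CTG ACG ACA TTA CGC CAT GAA CGG TGA TTC AGG CTT TGG GGA GTA GGA TGG GCG CGG — no ATG→stop ORF.
Frame -1: CCC GCG CCC ATC CTA CTC CCC AAA GCC TGA ATC ACC GTT CAT GGC GTA ATG TCG TCA GCC AAC AAT CAT ACC CCA CGT — no ATG→stop ORF.
Frame -2: CCG CGC CCA TCC TAC TCC CCA AAG CCT GAA TCA CCG TTC ATG GCG TAA TGT CGT CAG CCA ACA ATC ATA CCC CAC — ATG at 41, stop TAA at 47 → 9 nt.
Frame -3: CGC GCC CAT CCT ACT CCC CAA AGC CTG AAT CAC CGT TCA TGG CGT AAT GTC GTC AGC CAA CAA TCA TAC CCC ACG — no ATG→stop ORF.
Forward-strand max 30 nt; reverse-strand max 9 nt. The forward strand has the longer ORF.

forward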